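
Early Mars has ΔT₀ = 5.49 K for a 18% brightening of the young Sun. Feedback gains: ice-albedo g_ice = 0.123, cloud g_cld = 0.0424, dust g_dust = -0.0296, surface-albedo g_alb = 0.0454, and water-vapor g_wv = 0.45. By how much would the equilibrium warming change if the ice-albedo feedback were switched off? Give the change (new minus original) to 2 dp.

-3.72 K

Original: g = 0.6312, ΔT = 5.49/(1−0.6312) = 14.8861 K.
Without ice-albedo: g' = 0.5082, ΔT' = 5.49/(1−0.5082) = 11.1631 K.
Change = 11.1631 − 14.8861 = -3.72 K.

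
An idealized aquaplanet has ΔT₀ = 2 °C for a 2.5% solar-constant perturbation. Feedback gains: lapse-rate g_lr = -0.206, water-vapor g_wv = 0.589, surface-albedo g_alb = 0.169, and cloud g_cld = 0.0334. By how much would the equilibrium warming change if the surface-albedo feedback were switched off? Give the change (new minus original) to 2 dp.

-1.40 °C

Original: g = 0.5854, ΔT = 2/(1−0.5854) = 4.8239 °C.
Without surface-albedo: g' = 0.4164, ΔT' = 2/(1−0.4164) = 3.4270 °C.
Change = 3.4270 − 4.8239 = -1.40 °C.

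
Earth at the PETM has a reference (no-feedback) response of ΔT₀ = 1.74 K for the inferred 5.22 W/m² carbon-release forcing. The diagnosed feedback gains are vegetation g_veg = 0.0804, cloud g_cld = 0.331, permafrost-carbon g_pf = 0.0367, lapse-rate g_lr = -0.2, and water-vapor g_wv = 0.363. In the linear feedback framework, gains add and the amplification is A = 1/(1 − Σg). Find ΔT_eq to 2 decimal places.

Total gain g = 0.0804 + 0.331 + 0.0367 − 0.2 + 0.363 = 0.6111.
Amplification A = 1/(1 − 0.6111) = 2.571.
ΔT = 1.74 × 2.571 = 4.47 K.

4.47 K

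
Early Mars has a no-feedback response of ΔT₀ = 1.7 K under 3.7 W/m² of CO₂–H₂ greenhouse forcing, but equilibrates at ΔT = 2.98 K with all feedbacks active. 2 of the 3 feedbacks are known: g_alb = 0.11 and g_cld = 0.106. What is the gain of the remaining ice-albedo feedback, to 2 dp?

Amplification A = ΔT/ΔT₀ = 2.98/1.7 = 1.753.
Total gain g = 1 − 1/A = 1 − 1/1.753 = 0.4295.
Known gains sum to 0.11 + 0.106 = 0.216.
g_ice = 0.4295 − 0.216 = 0.21.

0.21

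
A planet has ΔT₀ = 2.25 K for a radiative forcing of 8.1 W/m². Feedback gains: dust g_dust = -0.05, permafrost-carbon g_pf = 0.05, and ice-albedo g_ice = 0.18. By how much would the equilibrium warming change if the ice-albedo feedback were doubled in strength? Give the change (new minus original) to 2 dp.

0.77 K

Original: g = 0.18, ΔT = 2.25/(1−0.18) = 2.7439 K.
With doubled ice-albedo: g' = 0.36, ΔT' = 2.25/(1−0.36) = 3.5156 K.
Change = 3.5156 − 2.7439 = 0.77 K.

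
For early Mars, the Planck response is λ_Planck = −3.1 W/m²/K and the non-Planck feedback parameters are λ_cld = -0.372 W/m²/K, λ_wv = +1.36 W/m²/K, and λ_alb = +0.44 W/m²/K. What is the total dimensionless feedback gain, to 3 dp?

Convert to gains: g_cld = -0.372/3.1 = -0.12; g_wv = 1.36/3.1 = 0.4387; g_alb = 0.44/3.1 = 0.1419.
Total gain g = 0.4606.

0.461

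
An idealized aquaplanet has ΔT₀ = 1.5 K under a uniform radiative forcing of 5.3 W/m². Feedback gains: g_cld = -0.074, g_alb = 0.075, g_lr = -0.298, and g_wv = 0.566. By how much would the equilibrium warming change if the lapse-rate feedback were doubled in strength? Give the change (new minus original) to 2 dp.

Original: g = 0.269, ΔT = 1.5/(1−0.269) = 2.0520 K.
With doubled lapse-rate: g' = -0.029, ΔT' = 1.5/(1+0.029) = 1.4577 K.
Change = 1.4577 − 2.0520 = -0.59 K.

-0.59 K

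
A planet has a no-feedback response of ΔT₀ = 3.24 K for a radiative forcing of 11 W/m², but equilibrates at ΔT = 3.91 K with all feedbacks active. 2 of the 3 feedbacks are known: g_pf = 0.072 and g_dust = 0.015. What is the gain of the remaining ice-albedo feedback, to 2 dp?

0.08

Amplification A = ΔT/ΔT₀ = 3.91/3.24 = 1.207.
Total gain g = 1 − 1/A = 1 − 1/1.207 = 0.1715.
Known gains sum to 0.072 + 0.015 = 0.087.
g_ice = 0.1715 − 0.087 = 0.08.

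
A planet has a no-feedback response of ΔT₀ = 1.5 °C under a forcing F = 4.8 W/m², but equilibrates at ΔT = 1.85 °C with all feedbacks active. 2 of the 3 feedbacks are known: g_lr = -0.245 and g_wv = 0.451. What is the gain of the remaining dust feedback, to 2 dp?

Amplification A = ΔT/ΔT₀ = 1.85/1.5 = 1.233.
Total gain g = 1 − 1/A = 1 − 1/1.233 = 0.189.
Known gains sum to -0.245 + 0.451 = 0.206.
g_dust = 0.189 − 0.206 = -0.02.

-0.02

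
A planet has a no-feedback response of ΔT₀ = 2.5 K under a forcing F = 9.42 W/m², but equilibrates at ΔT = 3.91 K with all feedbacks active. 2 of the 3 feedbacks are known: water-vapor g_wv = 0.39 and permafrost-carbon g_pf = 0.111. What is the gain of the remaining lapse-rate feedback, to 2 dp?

Amplification A = ΔT/ΔT₀ = 3.91/2.5 = 1.564.
Total gain g = 1 − 1/A = 1 − 1/1.564 = 0.3606.
Known gains sum to 0.39 + 0.111 = 0.501.
g_lr = 0.3606 − 0.501 = -0.14.

-0.14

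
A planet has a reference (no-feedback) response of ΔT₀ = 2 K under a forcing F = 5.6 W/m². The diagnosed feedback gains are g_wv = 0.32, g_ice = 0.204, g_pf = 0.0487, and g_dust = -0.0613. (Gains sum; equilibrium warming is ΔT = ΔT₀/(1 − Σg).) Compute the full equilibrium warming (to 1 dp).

Total gain g = 0.32 + 0.204 + 0.0487 − 0.0613 = 0.5114.
Amplification A = 1/(1 − 0.5114) = 2.047.
ΔT = 2 × 2.047 = 4.1 K.

4.1 K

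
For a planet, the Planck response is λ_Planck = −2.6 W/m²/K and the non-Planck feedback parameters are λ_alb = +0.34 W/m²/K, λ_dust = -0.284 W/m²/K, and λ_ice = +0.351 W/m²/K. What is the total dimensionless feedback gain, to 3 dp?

Convert to gains: g_alb = 0.34/2.6 = 0.1308; g_dust = -0.284/2.6 = -0.1092; g_ice = 0.351/2.6 = 0.135.
Total gain g = 0.1566.

0.157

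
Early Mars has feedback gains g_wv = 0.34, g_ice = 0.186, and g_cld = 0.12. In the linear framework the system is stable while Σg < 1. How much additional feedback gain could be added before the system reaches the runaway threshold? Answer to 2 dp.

Current total gain = 0.34 + 0.186 + 0.12 = 0.646.
Margin to runaway = 1 − 0.646 = 0.35.

0.35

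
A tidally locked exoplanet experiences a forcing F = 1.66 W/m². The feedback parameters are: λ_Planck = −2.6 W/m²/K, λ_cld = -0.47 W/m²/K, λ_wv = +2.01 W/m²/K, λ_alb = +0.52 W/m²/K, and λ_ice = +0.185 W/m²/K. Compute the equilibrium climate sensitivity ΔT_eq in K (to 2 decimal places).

Net feedback parameter λ = (−2.6) + (-0.47) + (+2.01) + (+0.52) + (+0.185) = -0.355 W/m²/K.
ΔT = −F/λ = −1.66/(-0.355) = 4.68 K.

4.68 K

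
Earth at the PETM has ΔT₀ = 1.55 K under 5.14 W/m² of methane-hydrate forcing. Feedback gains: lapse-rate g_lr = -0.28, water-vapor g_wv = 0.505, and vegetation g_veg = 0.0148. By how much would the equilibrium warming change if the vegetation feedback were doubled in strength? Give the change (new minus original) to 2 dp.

Original: g = 0.2398, ΔT = 1.55/(1−0.2398) = 2.0389 K.
With doubled vegetation: g' = 0.2546, ΔT' = 1.55/(1−0.2546) = 2.0794 K.
Change = 2.0794 − 2.0389 = 0.04 K.

0.04 K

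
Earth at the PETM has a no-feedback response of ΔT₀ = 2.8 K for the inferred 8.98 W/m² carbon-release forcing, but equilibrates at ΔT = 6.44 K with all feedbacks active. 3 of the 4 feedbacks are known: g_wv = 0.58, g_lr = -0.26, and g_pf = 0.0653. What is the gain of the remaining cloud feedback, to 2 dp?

0.18

Amplification A = ΔT/ΔT₀ = 6.44/2.8 = 2.3.
Total gain g = 1 − 1/A = 1 − 1/2.3 = 0.5652.
Known gains sum to 0.58 − 0.26 + 0.0653 = 0.3853.
g_cld = 0.5652 − 0.3853 = 0.18.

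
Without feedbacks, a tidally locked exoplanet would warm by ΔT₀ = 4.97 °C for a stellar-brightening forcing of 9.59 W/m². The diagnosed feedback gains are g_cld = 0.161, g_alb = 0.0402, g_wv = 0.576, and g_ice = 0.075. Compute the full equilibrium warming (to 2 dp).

33.63 °C

Total gain g = 0.161 + 0.0402 + 0.576 + 0.075 = 0.8522.
Amplification A = 1/(1 − 0.8522) = 6.766.
ΔT = 4.97 × 6.766 = 33.63 °C.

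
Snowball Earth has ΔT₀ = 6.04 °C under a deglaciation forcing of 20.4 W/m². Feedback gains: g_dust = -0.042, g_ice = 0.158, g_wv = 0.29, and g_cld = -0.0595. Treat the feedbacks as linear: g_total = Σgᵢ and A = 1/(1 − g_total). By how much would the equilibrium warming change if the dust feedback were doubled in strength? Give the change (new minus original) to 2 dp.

-0.56 °C

Original: g = 0.3465, ΔT = 6.04/(1−0.3465) = 9.2425 °C.
With doubled dust: g' = 0.3045, ΔT' = 6.04/(1−0.3045) = 8.6844 °C.
Change = 8.6844 − 9.2425 = -0.56 °C.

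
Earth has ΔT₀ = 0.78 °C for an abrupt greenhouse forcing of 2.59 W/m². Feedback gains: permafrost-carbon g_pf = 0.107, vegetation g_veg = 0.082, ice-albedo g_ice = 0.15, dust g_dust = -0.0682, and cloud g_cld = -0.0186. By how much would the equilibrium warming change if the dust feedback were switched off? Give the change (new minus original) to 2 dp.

0.10 °C

Original: g = 0.2522, ΔT = 0.78/(1−0.2522) = 1.0431 °C.
Without dust: g' = 0.3204, ΔT' = 0.78/(1−0.3204) = 1.1477 °C.
Change = 1.1477 − 1.0431 = 0.10 °C.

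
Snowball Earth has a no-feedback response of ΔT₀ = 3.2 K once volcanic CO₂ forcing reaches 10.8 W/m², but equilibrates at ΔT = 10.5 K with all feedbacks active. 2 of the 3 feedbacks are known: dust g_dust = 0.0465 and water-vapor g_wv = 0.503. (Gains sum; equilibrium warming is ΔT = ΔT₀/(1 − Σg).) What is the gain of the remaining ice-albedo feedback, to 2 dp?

Amplification A = ΔT/ΔT₀ = 10.5/3.2 = 3.281.
Total gain g = 1 − 1/A = 1 − 1/3.281 = 0.6952.
Known gains sum to 0.0465 + 0.503 = 0.5495.
g_ice = 0.6952 − 0.5495 = 0.15.

0.15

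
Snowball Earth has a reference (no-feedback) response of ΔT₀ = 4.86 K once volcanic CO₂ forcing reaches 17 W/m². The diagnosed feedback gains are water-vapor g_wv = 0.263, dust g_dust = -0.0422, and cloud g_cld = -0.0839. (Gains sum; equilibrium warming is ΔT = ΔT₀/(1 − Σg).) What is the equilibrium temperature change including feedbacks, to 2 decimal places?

5.63 K

Total gain g = 0.263 − 0.0422 − 0.0839 = 0.1369.
Amplification A = 1/(1 − 0.1369) = 1.159.
ΔT = 4.86 × 1.159 = 5.63 K.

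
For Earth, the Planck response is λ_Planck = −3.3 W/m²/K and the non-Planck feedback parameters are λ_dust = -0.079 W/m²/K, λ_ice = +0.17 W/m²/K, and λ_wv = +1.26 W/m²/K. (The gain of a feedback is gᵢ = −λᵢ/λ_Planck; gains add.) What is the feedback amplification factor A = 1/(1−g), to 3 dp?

Convert to gains: g_dust = -0.079/3.3 = -0.02394; g_ice = 0.17/3.3 = 0.05152; g_wv = 1.26/3.3 = 0.3818.
Total gain g = 0.40938.
A = 1/(1 − 0.40938) = 1.693.

1.693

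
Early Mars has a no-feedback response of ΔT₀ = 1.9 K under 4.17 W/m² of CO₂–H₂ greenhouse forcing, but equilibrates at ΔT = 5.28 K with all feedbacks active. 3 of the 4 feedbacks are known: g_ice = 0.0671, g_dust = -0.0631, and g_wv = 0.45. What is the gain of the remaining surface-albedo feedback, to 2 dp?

0.19

Amplification A = ΔT/ΔT₀ = 5.28/1.9 = 2.779.
Total gain g = 1 − 1/A = 1 − 1/2.779 = 0.6402.
Known gains sum to 0.0671 − 0.0631 + 0.45 = 0.454.
g_alb = 0.6402 − 0.454 = 0.19.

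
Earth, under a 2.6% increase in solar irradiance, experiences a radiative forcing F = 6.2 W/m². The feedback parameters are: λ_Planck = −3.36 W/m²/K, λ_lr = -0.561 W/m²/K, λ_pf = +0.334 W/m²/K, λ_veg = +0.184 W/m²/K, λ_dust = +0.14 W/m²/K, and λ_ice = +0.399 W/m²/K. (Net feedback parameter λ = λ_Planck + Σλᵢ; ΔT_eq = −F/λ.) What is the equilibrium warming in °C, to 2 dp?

2.16 °C

Net feedback parameter λ = (−3.36) + (-0.561) + (+0.334) + (+0.184) + (+0.14) + (+0.399) = -2.864 W/m²/K.
ΔT = −F/λ = −6.2/(-2.864) = 2.16 °C.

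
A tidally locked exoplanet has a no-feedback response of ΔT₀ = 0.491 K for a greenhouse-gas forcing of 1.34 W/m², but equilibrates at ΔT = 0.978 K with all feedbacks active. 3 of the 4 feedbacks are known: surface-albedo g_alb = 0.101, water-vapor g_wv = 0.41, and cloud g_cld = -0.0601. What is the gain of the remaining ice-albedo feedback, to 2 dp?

Amplification A = ΔT/ΔT₀ = 0.978/0.491 = 1.992.
Total gain g = 1 − 1/A = 1 − 1/1.992 = 0.498.
Known gains sum to 0.101 + 0.41 − 0.0601 = 0.4509.
g_ice = 0.498 − 0.4509 = 0.05.

0.05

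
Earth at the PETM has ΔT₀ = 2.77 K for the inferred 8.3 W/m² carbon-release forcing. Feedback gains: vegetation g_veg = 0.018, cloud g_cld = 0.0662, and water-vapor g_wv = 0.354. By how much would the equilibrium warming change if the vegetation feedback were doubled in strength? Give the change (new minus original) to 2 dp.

0.16 K

Original: g = 0.4382, ΔT = 2.77/(1−0.4382) = 4.9306 K.
With doubled vegetation: g' = 0.4562, ΔT' = 2.77/(1−0.4562) = 5.0938 K.
Change = 5.0938 − 4.9306 = 0.16 K.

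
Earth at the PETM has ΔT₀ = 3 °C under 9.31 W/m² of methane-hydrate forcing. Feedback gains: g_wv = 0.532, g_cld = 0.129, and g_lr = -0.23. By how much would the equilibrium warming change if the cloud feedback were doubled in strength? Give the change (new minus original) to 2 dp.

Original: g = 0.431, ΔT = 3/(1−0.431) = 5.2724 °C.
With doubled cloud: g' = 0.56, ΔT' = 3/(1−0.56) = 6.8182 °C.
Change = 6.8182 − 5.2724 = 1.55 °C.

1.55 °C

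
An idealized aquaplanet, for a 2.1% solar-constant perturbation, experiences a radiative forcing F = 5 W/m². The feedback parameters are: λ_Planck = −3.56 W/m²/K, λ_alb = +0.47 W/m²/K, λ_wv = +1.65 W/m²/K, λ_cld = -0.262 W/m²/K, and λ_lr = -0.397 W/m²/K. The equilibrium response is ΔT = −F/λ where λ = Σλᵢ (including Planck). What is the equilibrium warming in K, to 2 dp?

Net feedback parameter λ = (−3.56) + (+0.47) + (+1.65) + (-0.262) + (-0.397) = -2.099 W/m²/K.
ΔT = −F/λ = −5/(-2.099) = 2.38 K.

2.38 K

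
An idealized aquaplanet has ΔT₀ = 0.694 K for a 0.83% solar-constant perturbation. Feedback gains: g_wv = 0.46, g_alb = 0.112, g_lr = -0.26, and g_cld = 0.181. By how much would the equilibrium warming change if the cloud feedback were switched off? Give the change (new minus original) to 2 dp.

Original: g = 0.493, ΔT = 0.694/(1−0.493) = 1.3688 K.
Without cloud: g' = 0.312, ΔT' = 0.694/(1−0.312) = 1.0087 K.
Change = 1.0087 − 1.3688 = -0.36 K.

-0.36 K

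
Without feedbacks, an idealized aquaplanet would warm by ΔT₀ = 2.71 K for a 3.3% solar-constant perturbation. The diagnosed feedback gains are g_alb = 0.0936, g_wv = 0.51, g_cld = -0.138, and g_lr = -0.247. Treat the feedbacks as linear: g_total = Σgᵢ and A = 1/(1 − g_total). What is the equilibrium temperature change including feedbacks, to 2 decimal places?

3.47 K

Total gain g = 0.0936 + 0.51 − 0.138 − 0.247 = 0.2186.
Amplification A = 1/(1 − 0.2186) = 1.28.
ΔT = 2.71 × 1.28 = 3.47 K.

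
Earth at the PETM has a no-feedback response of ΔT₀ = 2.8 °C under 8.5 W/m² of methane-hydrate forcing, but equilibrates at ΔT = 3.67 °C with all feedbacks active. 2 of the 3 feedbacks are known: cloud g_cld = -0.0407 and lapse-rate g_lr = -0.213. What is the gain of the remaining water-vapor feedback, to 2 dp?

Amplification A = ΔT/ΔT₀ = 3.67/2.8 = 1.311.
Total gain g = 1 − 1/A = 1 − 1/1.311 = 0.2372.
Known gains sum to -0.0407 − 0.213 = -0.2537.
g_wv = 0.2372 + 0.2537 = 0.49.

0.49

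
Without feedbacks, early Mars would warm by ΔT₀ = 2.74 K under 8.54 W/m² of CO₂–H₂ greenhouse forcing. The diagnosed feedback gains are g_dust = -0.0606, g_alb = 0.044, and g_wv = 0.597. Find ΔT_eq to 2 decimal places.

6.53 K

Total gain g = -0.0606 + 0.044 + 0.597 = 0.5804.
Amplification A = 1/(1 − 0.5804) = 2.383.
ΔT = 2.74 × 2.383 = 6.53 K.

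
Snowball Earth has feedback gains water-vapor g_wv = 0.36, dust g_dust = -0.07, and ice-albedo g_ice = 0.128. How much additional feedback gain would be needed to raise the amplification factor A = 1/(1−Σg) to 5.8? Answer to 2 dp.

0.41

Current total gain = 0.418.
Target gain for A = 5.8: g* = 1 − 1/5.8 = 0.8276.
Additional gain needed = 0.8276 − 0.418 = 0.41.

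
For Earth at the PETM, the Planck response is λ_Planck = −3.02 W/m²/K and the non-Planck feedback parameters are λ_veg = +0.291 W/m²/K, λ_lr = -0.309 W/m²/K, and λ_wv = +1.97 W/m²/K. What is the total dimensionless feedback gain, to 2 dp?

0.65

Convert to gains: g_veg = 0.291/3.02 = 0.09636; g_lr = -0.309/3.02 = -0.1023; g_wv = 1.97/3.02 = 0.6523.
Total gain g = 0.64636.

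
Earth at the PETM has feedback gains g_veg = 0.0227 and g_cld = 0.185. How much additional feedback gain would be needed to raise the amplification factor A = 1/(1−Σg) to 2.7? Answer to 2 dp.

0.42

Current total gain = 0.2077.
Target gain for A = 2.7: g* = 1 − 1/2.7 = 0.6296.
Additional gain needed = 0.6296 − 0.2077 = 0.42.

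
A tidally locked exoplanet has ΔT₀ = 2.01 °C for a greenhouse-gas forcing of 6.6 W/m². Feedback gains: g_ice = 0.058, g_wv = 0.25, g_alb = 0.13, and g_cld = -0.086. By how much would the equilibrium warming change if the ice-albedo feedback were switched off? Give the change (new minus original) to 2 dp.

-0.25 °C

Original: g = 0.352, ΔT = 2.01/(1−0.352) = 3.1019 °C.
Without ice-albedo: g' = 0.294, ΔT' = 2.01/(1−0.294) = 2.8470 °C.
Change = 2.8470 − 3.1019 = -0.25 °C.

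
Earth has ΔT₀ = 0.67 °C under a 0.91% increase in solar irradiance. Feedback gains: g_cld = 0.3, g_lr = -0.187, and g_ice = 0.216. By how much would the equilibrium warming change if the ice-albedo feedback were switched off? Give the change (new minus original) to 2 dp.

-0.24 °C

Original: g = 0.329, ΔT = 0.67/(1−0.329) = 0.9985 °C.
Without ice-albedo: g' = 0.113, ΔT' = 0.67/(1−0.113) = 0.7554 °C.
Change = 0.7554 − 0.9985 = -0.24 °C.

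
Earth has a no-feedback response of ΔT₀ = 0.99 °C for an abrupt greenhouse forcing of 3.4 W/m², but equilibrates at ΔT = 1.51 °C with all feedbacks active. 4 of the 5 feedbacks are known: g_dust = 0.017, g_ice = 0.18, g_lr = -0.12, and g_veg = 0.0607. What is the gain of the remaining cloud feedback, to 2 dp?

0.21

Amplification A = ΔT/ΔT₀ = 1.51/0.99 = 1.525.
Total gain g = 1 − 1/A = 1 − 1/1.525 = 0.3443.
Known gains sum to 0.017 + 0.18 − 0.12 + 0.0607 = 0.1377.
g_cld = 0.3443 − 0.1377 = 0.21.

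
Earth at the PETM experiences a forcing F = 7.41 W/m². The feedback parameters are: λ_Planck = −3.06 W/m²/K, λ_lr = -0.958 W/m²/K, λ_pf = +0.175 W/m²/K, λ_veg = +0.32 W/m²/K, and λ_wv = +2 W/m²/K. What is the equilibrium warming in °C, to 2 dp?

Net feedback parameter λ = (−3.06) + (-0.958) + (+0.175) + (+0.32) + (+2) = -1.523 W/m²/K.
ΔT = −F/λ = −7.41/(-1.523) = 4.87 °C.

4.87 °C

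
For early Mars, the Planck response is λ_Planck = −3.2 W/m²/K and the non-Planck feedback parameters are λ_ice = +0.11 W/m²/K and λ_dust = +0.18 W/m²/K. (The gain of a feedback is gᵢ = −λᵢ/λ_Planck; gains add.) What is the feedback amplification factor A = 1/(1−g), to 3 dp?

Convert to gains: g_ice = 0.11/3.2 = 0.03437; g_dust = 0.18/3.2 = 0.05625.
Total gain g = 0.09062.
A = 1/(1 − 0.09062) = 1.100.

1.100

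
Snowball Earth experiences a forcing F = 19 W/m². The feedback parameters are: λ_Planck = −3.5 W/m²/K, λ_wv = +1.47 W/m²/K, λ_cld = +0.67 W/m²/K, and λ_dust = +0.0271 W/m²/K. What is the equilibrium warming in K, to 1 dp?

14.3 K

Net feedback parameter λ = (−3.5) + (+1.47) + (+0.67) + (+0.0271) = -1.3329 W/m²/K.
ΔT = −F/λ = −19/(-1.3329) = 14.3 K.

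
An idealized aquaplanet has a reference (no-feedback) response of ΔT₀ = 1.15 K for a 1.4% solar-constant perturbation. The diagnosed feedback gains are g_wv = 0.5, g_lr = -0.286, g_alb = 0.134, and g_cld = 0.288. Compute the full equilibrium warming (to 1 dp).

Total gain g = 0.5 − 0.286 + 0.134 + 0.288 = 0.636.
Amplification A = 1/(1 − 0.636) = 2.747.
ΔT = 1.15 × 2.747 = 3.2 K.

3.2 K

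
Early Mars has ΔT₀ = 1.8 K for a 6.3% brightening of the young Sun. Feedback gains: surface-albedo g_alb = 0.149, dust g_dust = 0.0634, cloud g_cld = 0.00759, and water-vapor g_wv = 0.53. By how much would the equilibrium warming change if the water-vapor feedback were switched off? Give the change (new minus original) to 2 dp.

-4.89 K

Original: g = 0.74999, ΔT = 1.8/(1−0.74999) = 7.1997 K.
Without water-vapor: g' = 0.21999, ΔT' = 1.8/(1−0.21999) = 2.3077 K.
Change = 2.3077 − 7.1997 = -4.89 K.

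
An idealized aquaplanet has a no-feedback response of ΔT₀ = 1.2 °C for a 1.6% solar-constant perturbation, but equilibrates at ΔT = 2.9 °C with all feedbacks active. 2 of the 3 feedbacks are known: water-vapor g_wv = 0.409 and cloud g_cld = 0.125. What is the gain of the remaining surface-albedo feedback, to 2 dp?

Amplification A = ΔT/ΔT₀ = 2.9/1.2 = 2.417.
Total gain g = 1 − 1/A = 1 − 1/2.417 = 0.5863.
Known gains sum to 0.409 + 0.125 = 0.534.
g_alb = 0.5863 − 0.534 = 0.05.

0.05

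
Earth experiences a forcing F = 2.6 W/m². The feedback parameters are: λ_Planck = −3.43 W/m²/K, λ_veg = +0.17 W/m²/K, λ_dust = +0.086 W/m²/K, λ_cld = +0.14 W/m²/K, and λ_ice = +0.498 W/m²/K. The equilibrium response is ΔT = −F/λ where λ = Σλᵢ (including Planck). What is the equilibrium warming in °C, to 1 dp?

Net feedback parameter λ = (−3.43) + (+0.17) + (+0.086) + (+0.14) + (+0.498) = -2.536 W/m²/K.
ΔT = −F/λ = −2.6/(-2.536) = 1.0 °C.

1.0 °C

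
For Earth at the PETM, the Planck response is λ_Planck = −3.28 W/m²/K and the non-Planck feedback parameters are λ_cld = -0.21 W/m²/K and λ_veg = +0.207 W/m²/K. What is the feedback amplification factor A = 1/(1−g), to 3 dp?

Convert to gains: g_cld = -0.21/3.28 = -0.06402; g_veg = 0.207/3.28 = 0.06311.
Total gain g = -0.00091.
A = 1/(1 + 0.00091) = 0.999.

0.999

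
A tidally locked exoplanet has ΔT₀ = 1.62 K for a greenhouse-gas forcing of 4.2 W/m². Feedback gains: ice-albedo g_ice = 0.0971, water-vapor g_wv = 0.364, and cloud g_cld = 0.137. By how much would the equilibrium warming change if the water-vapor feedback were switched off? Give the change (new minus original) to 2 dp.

Original: g = 0.5981, ΔT = 1.62/(1−0.5981) = 4.0309 K.
Without water-vapor: g' = 0.2341, ΔT' = 1.62/(1−0.2341) = 2.1152 K.
Change = 2.1152 − 4.0309 = -1.92 K.

-1.92 K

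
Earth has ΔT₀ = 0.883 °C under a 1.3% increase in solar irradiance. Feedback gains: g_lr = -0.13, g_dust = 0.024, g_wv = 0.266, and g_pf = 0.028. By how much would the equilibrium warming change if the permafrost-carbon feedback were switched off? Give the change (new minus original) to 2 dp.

-0.04 °C

Original: g = 0.188, ΔT = 0.883/(1−0.188) = 1.0874 °C.
Without permafrost-carbon: g' = 0.16, ΔT' = 0.883/(1−0.16) = 1.0512 °C.
Change = 1.0512 − 1.0874 = -0.04 °C.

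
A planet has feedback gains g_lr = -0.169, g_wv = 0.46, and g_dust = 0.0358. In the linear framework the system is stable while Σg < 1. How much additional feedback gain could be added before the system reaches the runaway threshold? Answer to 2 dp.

0.67

Current total gain = -0.169 + 0.46 + 0.0358 = 0.3268.
Margin to runaway = 1 − 0.3268 = 0.67.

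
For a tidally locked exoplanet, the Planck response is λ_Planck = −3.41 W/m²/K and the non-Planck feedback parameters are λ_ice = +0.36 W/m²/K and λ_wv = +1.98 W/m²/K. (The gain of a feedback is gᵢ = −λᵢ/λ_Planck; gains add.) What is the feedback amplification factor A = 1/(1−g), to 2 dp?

Convert to gains: g_ice = 0.36/3.41 = 0.1056; g_wv = 1.98/3.41 = 0.5806.
Total gain g = 0.6862.
A = 1/(1 − 0.6862) = 3.19.

3.19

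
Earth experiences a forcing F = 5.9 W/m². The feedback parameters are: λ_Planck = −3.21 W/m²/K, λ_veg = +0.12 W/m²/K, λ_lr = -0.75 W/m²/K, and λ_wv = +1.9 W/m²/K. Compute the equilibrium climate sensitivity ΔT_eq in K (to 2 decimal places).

Net feedback parameter λ = (−3.21) + (+0.12) + (-0.75) + (+1.9) = -1.94 W/m²/K.
ΔT = −F/λ = −5.9/(-1.94) = 3.04 K.

3.04 K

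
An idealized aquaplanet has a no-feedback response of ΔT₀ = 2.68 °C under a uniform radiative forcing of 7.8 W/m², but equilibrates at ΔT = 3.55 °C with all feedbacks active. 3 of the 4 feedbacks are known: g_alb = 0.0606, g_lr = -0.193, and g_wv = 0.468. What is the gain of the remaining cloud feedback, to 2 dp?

-0.09

Amplification A = ΔT/ΔT₀ = 3.55/2.68 = 1.325.
Total gain g = 1 − 1/A = 1 − 1/1.325 = 0.2453.
Known gains sum to 0.0606 − 0.193 + 0.468 = 0.3356.
g_cld = 0.2453 − 0.3356 = -0.09.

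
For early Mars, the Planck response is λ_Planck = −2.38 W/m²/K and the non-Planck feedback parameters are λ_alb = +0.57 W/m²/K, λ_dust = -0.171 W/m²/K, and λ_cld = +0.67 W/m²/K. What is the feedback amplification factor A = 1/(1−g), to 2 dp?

1.82

Convert to gains: g_alb = 0.57/2.38 = 0.2395; g_dust = -0.171/2.38 = -0.07185; g_cld = 0.67/2.38 = 0.2815.
Total gain g = 0.44915.
A = 1/(1 − 0.44915) = 1.82.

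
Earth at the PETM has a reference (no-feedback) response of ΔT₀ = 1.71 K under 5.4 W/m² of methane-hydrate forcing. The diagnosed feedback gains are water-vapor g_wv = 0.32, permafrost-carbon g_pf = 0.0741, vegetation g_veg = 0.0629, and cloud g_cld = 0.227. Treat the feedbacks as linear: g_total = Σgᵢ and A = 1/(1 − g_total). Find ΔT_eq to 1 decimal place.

5.4 K

Total gain g = 0.32 + 0.0741 + 0.0629 + 0.227 = 0.684.
Amplification A = 1/(1 − 0.684) = 3.165.
ΔT = 1.71 × 3.165 = 5.4 K.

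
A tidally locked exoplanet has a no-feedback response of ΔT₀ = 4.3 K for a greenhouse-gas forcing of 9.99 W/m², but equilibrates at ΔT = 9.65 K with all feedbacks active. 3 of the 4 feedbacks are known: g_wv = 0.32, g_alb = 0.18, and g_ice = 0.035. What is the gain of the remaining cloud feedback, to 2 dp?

0.02

Amplification A = ΔT/ΔT₀ = 9.65/4.3 = 2.244.
Total gain g = 1 − 1/A = 1 − 1/2.244 = 0.5544.
Known gains sum to 0.32 + 0.18 + 0.035 = 0.535.
g_cld = 0.5544 − 0.535 = 0.02.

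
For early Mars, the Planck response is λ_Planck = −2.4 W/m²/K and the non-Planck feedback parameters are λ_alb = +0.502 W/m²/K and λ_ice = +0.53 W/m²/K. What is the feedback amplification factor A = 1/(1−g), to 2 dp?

Convert to gains: g_alb = 0.502/2.4 = 0.2092; g_ice = 0.53/2.4 = 0.2208.
Total gain g = 0.43.
A = 1/(1 − 0.43) = 1.75.

1.75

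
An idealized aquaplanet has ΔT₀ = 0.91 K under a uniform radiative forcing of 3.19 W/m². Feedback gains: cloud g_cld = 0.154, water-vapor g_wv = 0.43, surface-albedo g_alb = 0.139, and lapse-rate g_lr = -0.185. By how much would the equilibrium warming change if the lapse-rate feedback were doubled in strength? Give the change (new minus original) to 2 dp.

Original: g = 0.538, ΔT = 0.91/(1−0.538) = 1.9697 K.
With doubled lapse-rate: g' = 0.353, ΔT' = 0.91/(1−0.353) = 1.4065 K.
Change = 1.4065 − 1.9697 = -0.56 K.

-0.56 K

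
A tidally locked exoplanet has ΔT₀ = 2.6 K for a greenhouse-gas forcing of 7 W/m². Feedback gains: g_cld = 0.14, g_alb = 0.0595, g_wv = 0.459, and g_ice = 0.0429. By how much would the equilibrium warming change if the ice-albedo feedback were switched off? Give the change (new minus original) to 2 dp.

Original: g = 0.7014, ΔT = 2.6/(1−0.7014) = 8.7073 K.
Without ice-albedo: g' = 0.6585, ΔT' = 2.6/(1−0.6585) = 7.6135 K.
Change = 7.6135 − 8.7073 = -1.09 K.

-1.09 K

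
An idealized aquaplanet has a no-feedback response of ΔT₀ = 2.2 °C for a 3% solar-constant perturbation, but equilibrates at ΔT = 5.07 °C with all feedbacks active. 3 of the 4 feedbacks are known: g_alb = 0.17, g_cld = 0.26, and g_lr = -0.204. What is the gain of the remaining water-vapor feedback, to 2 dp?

Amplification A = ΔT/ΔT₀ = 5.07/2.2 = 2.305.
Total gain g = 1 − 1/A = 1 − 1/2.305 = 0.5662.
Known gains sum to 0.17 + 0.26 − 0.204 = 0.226.
g_wv = 0.5662 − 0.226 = 0.34.

0.34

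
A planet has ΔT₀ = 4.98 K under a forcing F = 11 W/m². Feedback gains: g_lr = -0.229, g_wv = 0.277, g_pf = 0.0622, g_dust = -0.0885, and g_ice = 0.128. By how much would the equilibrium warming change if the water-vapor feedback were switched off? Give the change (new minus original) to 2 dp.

Original: g = 0.1497, ΔT = 4.98/(1−0.1497) = 5.8568 K.
Without water-vapor: g' = -0.1273, ΔT' = 4.98/(1+0.1273) = 4.4176 K.
Change = 4.4176 − 5.8568 = -1.44 K.

-1.44 K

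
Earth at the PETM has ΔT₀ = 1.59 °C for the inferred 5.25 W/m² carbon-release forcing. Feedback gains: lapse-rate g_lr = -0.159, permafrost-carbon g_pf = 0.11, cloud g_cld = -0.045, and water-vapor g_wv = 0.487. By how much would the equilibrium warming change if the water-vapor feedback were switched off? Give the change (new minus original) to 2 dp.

-1.17 °C

Original: g = 0.393, ΔT = 1.59/(1−0.393) = 2.6194 °C.
Without water-vapor: g' = -0.094, ΔT' = 1.59/(1+0.094) = 1.4534 °C.
Change = 1.4534 − 2.6194 = -1.17 °C.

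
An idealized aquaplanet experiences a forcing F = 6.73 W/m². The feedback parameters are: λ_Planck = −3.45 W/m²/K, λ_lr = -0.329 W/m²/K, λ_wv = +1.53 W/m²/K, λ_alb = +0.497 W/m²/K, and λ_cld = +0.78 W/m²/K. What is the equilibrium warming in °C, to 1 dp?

Net feedback parameter λ = (−3.45) + (-0.329) + (+1.53) + (+0.497) + (+0.78) = -0.972 W/m²/K.
ΔT = −F/λ = −6.73/(-0.972) = 6.9 °C.

6.9 °C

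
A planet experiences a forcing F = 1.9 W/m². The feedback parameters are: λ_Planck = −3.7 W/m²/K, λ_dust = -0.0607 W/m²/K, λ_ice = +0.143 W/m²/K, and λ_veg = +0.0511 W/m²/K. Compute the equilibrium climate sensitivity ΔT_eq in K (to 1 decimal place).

Net feedback parameter λ = (−3.7) + (-0.0607) + (+0.143) + (+0.0511) = -3.5666 W/m²/K.
ΔT = −F/λ = −1.9/(-3.5666) = 0.5 K.

0.5 K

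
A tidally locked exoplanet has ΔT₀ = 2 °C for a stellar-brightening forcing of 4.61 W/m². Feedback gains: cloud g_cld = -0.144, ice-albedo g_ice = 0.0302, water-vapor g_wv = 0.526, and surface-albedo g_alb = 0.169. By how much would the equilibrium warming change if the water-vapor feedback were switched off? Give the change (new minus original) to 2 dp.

Original: g = 0.5812, ΔT = 2/(1−0.5812) = 4.7755 °C.
Without water-vapor: g' = 0.0552, ΔT' = 2/(1−0.0552) = 2.1169 °C.
Change = 2.1169 − 4.7755 = -2.66 °C.

-2.66 °C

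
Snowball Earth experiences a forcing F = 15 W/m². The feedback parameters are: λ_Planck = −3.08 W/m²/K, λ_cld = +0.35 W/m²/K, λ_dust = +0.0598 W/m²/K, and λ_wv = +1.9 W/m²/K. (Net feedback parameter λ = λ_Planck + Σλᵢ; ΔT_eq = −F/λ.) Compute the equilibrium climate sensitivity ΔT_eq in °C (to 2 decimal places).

Net feedback parameter λ = (−3.08) + (+0.35) + (+0.0598) + (+1.9) = -0.7702 W/m²/K.
ΔT = −F/λ = −15/(-0.7702) = 19.48 °C.

19.48 °C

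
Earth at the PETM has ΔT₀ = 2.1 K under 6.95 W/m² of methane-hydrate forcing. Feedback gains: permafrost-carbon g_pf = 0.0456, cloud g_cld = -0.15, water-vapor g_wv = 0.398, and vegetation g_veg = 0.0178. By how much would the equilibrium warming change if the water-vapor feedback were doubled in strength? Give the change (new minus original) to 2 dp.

4.18 K

Original: g = 0.3114, ΔT = 2.1/(1−0.3114) = 3.0497 K.
With doubled water-vapor: g' = 0.7094, ΔT' = 2.1/(1−0.7094) = 7.2264 K.
Change = 7.2264 − 3.0497 = 4.18 K.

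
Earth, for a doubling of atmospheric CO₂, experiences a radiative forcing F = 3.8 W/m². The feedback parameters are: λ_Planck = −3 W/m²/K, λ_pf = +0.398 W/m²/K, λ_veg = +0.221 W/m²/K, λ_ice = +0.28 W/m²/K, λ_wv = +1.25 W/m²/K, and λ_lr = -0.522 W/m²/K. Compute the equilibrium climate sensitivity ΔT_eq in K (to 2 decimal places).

2.77 K

Net feedback parameter λ = (−3) + (+0.398) + (+0.221) + (+0.28) + (+1.25) + (-0.522) = -1.373 W/m²/K.
ΔT = −F/λ = −3.8/(-1.373) = 2.77 K.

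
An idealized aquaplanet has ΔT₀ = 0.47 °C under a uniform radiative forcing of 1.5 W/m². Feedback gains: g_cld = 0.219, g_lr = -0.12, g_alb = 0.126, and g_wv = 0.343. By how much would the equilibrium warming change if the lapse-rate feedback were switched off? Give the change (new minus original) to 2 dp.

Original: g = 0.568, ΔT = 0.47/(1−0.568) = 1.0880 °C.
Without lapse-rate: g' = 0.688, ΔT' = 0.47/(1−0.688) = 1.5064 °C.
Change = 1.5064 − 1.0880 = 0.42 °C.

0.42 °C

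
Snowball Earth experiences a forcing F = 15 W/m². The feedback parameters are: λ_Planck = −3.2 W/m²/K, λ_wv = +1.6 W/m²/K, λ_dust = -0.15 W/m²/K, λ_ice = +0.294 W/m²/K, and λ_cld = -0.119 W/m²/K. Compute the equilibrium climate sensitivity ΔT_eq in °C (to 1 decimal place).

9.5 °C

Net feedback parameter λ = (−3.2) + (+1.6) + (-0.15) + (+0.294) + (-0.119) = -1.575 W/m²/K.
ΔT = −F/λ = −15/(-1.575) = 9.5 °C.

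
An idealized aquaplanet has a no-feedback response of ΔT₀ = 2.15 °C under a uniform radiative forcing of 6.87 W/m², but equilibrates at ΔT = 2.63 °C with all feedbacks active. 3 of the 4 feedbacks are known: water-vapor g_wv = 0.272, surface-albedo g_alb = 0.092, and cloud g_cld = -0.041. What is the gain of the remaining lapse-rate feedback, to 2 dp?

Amplification A = ΔT/ΔT₀ = 2.63/2.15 = 1.223.
Total gain g = 1 − 1/A = 1 − 1/1.223 = 0.1823.
Known gains sum to 0.272 + 0.092 − 0.041 = 0.323.
g_lr = 0.1823 − 0.323 = -0.14.

-0.14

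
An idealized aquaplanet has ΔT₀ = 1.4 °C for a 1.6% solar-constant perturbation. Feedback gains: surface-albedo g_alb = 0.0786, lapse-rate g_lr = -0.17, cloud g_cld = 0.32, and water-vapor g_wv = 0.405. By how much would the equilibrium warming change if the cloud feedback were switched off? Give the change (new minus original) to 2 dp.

-1.78 °C

Original: g = 0.6336, ΔT = 1.4/(1−0.6336) = 3.8210 °C.
Without cloud: g' = 0.3136, ΔT' = 1.4/(1−0.3136) = 2.0396 °C.
Change = 2.0396 − 3.8210 = -1.78 °C.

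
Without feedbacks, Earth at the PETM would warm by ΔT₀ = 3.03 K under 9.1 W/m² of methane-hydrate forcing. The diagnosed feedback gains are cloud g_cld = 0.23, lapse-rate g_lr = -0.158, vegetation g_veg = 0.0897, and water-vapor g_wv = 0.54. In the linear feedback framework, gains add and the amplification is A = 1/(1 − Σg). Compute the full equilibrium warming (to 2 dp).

10.16 K

Total gain g = 0.23 − 0.158 + 0.0897 + 0.54 = 0.7017.
Amplification A = 1/(1 − 0.7017) = 3.352.
ΔT = 3.03 × 3.352 = 10.16 K.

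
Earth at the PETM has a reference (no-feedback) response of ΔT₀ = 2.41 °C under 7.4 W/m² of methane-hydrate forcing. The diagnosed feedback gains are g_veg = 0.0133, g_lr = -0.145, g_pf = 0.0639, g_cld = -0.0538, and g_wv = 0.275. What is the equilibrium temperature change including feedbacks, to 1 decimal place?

2.8 °C

Total gain g = 0.0133 − 0.145 + 0.0639 − 0.0538 + 0.275 = 0.1534.
Amplification A = 1/(1 − 0.1534) = 1.181.
ΔT = 2.41 × 1.181 = 2.8 °C.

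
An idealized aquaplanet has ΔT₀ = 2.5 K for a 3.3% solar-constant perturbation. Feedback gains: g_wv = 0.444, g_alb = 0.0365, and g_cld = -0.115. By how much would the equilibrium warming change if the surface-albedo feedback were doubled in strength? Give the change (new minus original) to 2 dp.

Original: g = 0.3655, ΔT = 2.5/(1−0.3655) = 3.9401 K.
With doubled surface-albedo: g' = 0.402, ΔT' = 2.5/(1−0.402) = 4.1806 K.
Change = 4.1806 − 3.9401 = 0.24 K.

0.24 K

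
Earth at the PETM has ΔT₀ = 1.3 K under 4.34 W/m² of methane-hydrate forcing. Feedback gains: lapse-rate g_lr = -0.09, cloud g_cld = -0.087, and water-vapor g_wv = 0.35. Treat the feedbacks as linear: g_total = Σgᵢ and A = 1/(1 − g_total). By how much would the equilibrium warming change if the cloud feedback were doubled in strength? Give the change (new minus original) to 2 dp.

-0.15 K

Original: g = 0.173, ΔT = 1.3/(1−0.173) = 1.5719 K.
With doubled cloud: g' = 0.086, ΔT' = 1.3/(1−0.086) = 1.4223 K.
Change = 1.4223 − 1.5719 = -0.15 K.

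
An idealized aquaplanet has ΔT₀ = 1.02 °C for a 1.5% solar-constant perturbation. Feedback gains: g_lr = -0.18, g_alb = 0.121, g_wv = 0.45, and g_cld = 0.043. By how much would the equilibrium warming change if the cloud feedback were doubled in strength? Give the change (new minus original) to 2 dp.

0.15 °C

Original: g = 0.434, ΔT = 1.02/(1−0.434) = 1.8021 °C.
With doubled cloud: g' = 0.477, ΔT' = 1.02/(1−0.477) = 1.9503 °C.
Change = 1.9503 − 1.8021 = 0.15 °C.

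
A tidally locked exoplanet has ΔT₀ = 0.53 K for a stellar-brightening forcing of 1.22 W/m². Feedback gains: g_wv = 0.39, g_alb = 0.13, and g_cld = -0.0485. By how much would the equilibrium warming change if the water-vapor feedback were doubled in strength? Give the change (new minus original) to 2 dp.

Original: g = 0.4715, ΔT = 0.53/(1−0.4715) = 1.0028 K.
With doubled water-vapor: g' = 0.8615, ΔT' = 0.53/(1−0.8615) = 3.8267 K.
Change = 3.8267 − 1.0028 = 2.82 K.

2.82 K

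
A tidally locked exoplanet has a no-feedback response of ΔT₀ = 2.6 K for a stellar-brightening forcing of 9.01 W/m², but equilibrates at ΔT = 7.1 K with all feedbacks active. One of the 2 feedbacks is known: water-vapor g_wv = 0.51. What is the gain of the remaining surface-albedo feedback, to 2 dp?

0.12

Amplification A = ΔT/ΔT₀ = 7.1/2.6 = 2.731.
Total gain g = 1 − 1/A = 1 − 1/2.731 = 0.6338.
The known gain is 0.51.
g_alb = 0.6338 − 0.51 = 0.12.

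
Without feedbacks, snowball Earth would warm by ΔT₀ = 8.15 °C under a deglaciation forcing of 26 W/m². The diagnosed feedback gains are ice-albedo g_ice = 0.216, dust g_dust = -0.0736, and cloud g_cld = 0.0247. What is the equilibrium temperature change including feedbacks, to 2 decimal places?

9.79 °C

Total gain g = 0.216 − 0.0736 + 0.0247 = 0.1671.
Amplification A = 1/(1 − 0.1671) = 1.201.
ΔT = 8.15 × 1.201 = 9.79 °C.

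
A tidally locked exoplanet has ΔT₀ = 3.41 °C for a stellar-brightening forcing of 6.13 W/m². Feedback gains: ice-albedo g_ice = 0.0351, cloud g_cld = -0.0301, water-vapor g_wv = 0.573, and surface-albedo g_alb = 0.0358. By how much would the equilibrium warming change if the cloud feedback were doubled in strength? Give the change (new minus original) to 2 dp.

-0.64 °C

Original: g = 0.6138, ΔT = 3.41/(1−0.6138) = 8.8296 °C.
With doubled cloud: g' = 0.5837, ΔT' = 3.41/(1−0.5837) = 8.1912 °C.
Change = 8.1912 − 8.8296 = -0.64 °C.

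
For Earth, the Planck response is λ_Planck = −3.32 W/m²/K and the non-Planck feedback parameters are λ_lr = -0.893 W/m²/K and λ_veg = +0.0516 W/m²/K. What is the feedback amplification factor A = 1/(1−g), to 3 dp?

0.798

Convert to gains: g_lr = -0.893/3.32 = -0.269; g_veg = 0.0516/3.32 = 0.01554.
Total gain g = -0.25346.
A = 1/(1 + 0.25346) = 0.798.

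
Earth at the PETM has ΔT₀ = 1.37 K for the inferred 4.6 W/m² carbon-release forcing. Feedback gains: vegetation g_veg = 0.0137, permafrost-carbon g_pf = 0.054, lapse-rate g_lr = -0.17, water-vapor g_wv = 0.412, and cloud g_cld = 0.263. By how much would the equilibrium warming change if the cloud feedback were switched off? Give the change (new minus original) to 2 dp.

-1.22 K

Original: g = 0.5727, ΔT = 1.37/(1−0.5727) = 3.2062 K.
Without cloud: g' = 0.3097, ΔT' = 1.37/(1−0.3097) = 1.9846 K.
Change = 1.9846 − 3.2062 = -1.22 K.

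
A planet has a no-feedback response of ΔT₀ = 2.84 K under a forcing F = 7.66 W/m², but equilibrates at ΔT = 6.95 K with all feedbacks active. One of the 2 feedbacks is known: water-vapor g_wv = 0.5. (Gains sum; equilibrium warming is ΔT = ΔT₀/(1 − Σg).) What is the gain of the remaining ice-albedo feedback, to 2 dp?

0.09

Amplification A = ΔT/ΔT₀ = 6.95/2.84 = 2.447.
Total gain g = 1 − 1/A = 1 − 1/2.447 = 0.5913.
The known gain is 0.5.
g_ice = 0.5913 − 0.5 = 0.09.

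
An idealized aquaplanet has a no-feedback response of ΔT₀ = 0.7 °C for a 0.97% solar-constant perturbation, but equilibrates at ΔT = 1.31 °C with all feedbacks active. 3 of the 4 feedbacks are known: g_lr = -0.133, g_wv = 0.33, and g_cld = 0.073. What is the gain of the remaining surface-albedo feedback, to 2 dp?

Amplification A = ΔT/ΔT₀ = 1.31/0.7 = 1.871.
Total gain g = 1 − 1/A = 1 − 1/1.871 = 0.4655.
Known gains sum to -0.133 + 0.33 + 0.073 = 0.27.
g_alb = 0.4655 − 0.27 = 0.20.

0.20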